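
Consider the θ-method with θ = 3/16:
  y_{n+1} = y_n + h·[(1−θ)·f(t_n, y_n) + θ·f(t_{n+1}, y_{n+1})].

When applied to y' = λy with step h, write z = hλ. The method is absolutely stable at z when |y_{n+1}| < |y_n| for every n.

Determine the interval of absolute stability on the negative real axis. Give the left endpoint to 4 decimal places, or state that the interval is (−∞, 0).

(-3.2000, 0).

On y'=λy, z=hλ:
  y_{n+1} = y_n + z·[13/16·y_n + 3/16·y_{n+1}] ⇒ (1 − 3/16z)y_{n+1} = (1 + 13/16z)y_n
  Hence R(z) = (1 + 13/16z)/(1 − 3/16z).

Find x<0 with |R(x)|<1.
x=-0.45: |R|=0.5850
R=−1: 1+13/16x = −1+3/16x ⇒ -5/8x=2 ⇒ x=2/(-5/8)=-3.2000
Confirm numerically:
  x=-3.123: |R|=0.96965 <1
  x=-2.535: |R|=0.71828 <1
  x=-2.246: |R|=0.58044 <1
  x=-3.713: |R|=1.18903 >1
  x=-3.654: |R|=1.16839 >1
So |R|<1 on (-3.2000, 0).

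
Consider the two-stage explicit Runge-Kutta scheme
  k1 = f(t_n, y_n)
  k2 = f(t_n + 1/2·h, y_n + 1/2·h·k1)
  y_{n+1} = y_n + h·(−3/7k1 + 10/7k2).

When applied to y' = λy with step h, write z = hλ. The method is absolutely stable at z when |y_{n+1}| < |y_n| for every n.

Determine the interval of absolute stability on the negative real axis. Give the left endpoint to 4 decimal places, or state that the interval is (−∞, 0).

On y'=λy, z=hλ:
  k1=λy_n ⇒ h·k1=z·y_n;  k2=λ(1+1/2z)y_n ⇒ h·k2=z(1+1/2z)y_n
  y_{n+1}/y_n = 1 − 3/7z + 10/7z(1+1/2z) = 1 + z + 5/7z²
  ⇒ R(z) = 1 + z + 5/7z².

Solve |R(x)|<1 on ℝ⁻.
x=-1.48: |R|=1.0846
R=1: x+5/7x²=0 ⇒ x=−7/5=-1.4000; min R=1−1/(4·5/7)=0.6500>−1
Confirm numerically:
  x=-1.178: |R|=0.81320 <1
  x=-1.111: |R|=0.77066 <1
  x=-0.628: |R|=0.65370 <1
  x=-1.579: |R|=1.20189 >1
  x=-1.565: |R|=1.18445 >1
  x=-1.470: |R|=1.07350 >1
Interval (-1.4000, 0).

z∈(-1.4000,0).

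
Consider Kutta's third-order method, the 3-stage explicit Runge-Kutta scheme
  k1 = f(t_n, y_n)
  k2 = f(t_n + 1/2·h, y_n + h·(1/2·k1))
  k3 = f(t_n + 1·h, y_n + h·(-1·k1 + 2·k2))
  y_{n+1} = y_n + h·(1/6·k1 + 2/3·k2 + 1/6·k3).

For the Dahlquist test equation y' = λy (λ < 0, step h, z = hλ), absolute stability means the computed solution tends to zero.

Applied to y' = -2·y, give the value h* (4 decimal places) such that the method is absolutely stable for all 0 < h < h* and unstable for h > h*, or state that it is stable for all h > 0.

Set f=λy, z=hλ:
  order 3, 3-stage ⇒ R(z)=1+z+z^2/2+z^3/6
  (e.g. R(-0.41)=0.66256, |R|=0.66256)

Boundary: |R(x)|=1, x<0.
x=-0.41: |R|=0.6626
|R(-2.44)|=0.8843 |R(-1.18)|=0.2424 |R(-1.02)|=0.3233
Bisect:
  x_lo=-2.9972 |R|=1.9929  x_hi=-0.2764 |R|=0.7583
  mid=-1.63676 |R|=0.02808 →hi
  mid=-2.31696 |R|=0.70584 →hi
  mid=-2.65707 |R|=1.25355 →lo
  mid=-2.48701 |R|=0.95819 →hi
  mid=-2.57204 |R|=1.10019 →lo
  mid=-2.52953 |R|=1.02781 →lo
  mid=-2.50827 |R|=0.99266 →hi
  ...
  [-2.51275,-2.51259] ⇒ x*=-2.5127
Interval (-2.5127, 0).

(-2.5127,0); λ=-2 ⇒ h* = 1.2564.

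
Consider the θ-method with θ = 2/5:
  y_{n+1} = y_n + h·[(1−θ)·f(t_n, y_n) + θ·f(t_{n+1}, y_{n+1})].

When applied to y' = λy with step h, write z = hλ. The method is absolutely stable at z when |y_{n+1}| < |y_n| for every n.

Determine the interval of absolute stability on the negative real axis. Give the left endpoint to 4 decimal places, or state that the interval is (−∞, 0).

(-10.0000, 0).

With y'=λy (z=hλ):
  y_{n+1} = y_n + z·[3/5·y_n + 2/5·y_{n+1}] ⇒ (1 − 2/5z)y_{n+1} = (1 + 3/5z)y_n
  R(z) = (1 + 3/5z)/(1 − 2/5z).

Boundary: |R(x)|=1, x<0.
x=-1.15: |R|=0.2123
R=−1: 1+3/5x = −1+2/5x ⇒ -1/5x=2 ⇒ x=2/(-1/5)=-10.0000
Confirm numerically:
  x=-9.844: |R|=0.99368 <1
  x=-7.640: |R|=0.88363 <1
  x=-6.284: |R|=0.78848 <1
  x=-5.577: |R|=0.72620 <1
  x=-10.416: |R|=1.01610 >1
  x=-10.362: |R|=1.01407 >1
So |R|<1 on (-10.0000, 0).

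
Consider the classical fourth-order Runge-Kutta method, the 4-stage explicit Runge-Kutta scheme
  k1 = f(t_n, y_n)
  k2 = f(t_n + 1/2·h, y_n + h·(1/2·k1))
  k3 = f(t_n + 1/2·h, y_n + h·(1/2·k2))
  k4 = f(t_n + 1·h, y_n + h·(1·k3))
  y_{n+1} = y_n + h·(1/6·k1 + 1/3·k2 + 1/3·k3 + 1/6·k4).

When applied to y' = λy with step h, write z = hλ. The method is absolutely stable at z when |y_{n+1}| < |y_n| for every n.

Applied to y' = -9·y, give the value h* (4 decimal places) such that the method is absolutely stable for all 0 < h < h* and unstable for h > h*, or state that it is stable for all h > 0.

(-2.7853,0); λ=-9 ⇒ h* = 0.3095.

On y'=λy, z=hλ:
  order 4, 4-stage ⇒ R(z)=1+z+z^2/2+z^3/6+z^4/24
  (e.g. R(-0.61)=0.54399, |R|=0.54399)

Boundary: |R(x)|=1, x<0.
x=-0.61: |R|=0.5440
|R(-1.45)|=0.2773 |R(-0.86)|=0.4266 |R(-0.52)|=0.5948
Bisect:
  x_lo=-3.4808 |R|=2.6647  x_hi=-0.0866 |R|=0.9170
  mid=-1.78369 |R|=0.28303 →hi
  mid=-2.63223 |R|=0.79270 →hi
  mid=-3.05649 |R|=1.49204 →lo
  mid=-2.84436 |R|=1.09277 →lo
  mid=-2.73829 |R|=0.93142 →hi
  mid=-2.79133 |R|=1.00913 →lo
  mid=-2.76481 |R|=0.96955 →hi
  mid=-2.77807 |R|=0.98916 →hi
  mid=-2.78470 |R|=0.99910 →hi
  mid=-2.78801 |R|=1.00411 →lo
  ...
  [-2.78532,-2.78511] ⇒ x*=-2.7853
Stable set (-2.7853, 0).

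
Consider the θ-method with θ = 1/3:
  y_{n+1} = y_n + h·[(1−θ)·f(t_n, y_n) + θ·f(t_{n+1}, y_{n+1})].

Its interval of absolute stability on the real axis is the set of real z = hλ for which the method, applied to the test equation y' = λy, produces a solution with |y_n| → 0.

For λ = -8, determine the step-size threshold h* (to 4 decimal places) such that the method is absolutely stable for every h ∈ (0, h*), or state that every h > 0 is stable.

Set f=λy, z=hλ:
  y_{n+1} = y_n + z·[2/3·y_n + 1/3·y_{n+1}] ⇒ (1 − 1/3z)y_{n+1} = (1 + 2/3z)y_n
  R(z) = (1 + 2/3z)/(1 − 1/3z).

Find x<0 with |R(x)|<1.
x=-1.69: |R|=0.0810
R=−1: 1+2/3x = −1+1/3x ⇒ -1/3x=2 ⇒ x=2/(-1/3)=-6.0000
Confirm numerically:
  x=-4.185: |R|=0.74739 <1
  x=-3.548: |R|=0.62553 <1
  x=-3.142: |R|=0.53468 <1
  x=-3.049: |R|=0.51215 <1
  x=-6.464: |R|=1.04903 >1
  x=-6.266: |R|=1.02871 >1
  x=-6.065: |R|=1.00717 >1
Interval (-6.0000, 0).

(-6.0000,0); λ=-8 ⇒ h* = (6)/8 = 0.7500.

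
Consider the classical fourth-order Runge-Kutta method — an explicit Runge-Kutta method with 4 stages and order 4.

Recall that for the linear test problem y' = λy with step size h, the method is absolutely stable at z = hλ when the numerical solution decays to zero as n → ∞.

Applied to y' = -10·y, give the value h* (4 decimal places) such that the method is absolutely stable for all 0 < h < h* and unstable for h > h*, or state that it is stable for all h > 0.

(-2.7853,0); λ=-10 ⇒ h* = 0.2785.

Set f=λy, z=hλ:
  order 4, 4-stage ⇒ R(z)=1+z+z^2/2+z^3/6+z^4/24
  (e.g. R(-1.35)=0.28958, |R|=0.28958)

Find x<0 with |R(x)|<1.
x=-1.35: |R|=0.2896
|R(-2.58)|=0.7321 |R(-2.2)|=0.4214 |R(-1.93)|=0.3124
Bisect:
  x_lo=-3.5150 |R|=2.7849  x_hi=-0.3168 |R|=0.7285
  mid=-1.91590 |R|=0.30874 →hi
  mid=-2.71544 |R|=0.89969 →hi
  mid=-3.11521 |R|=1.62252 →lo
  mid=-2.91532 |R|=1.21441 →lo
  mid=-2.81538 |R|=1.04632 →lo
  mid=-2.76541 |R|=0.97043 →hi
  mid=-2.79039 |R|=1.00772 →lo
  mid=-2.77790 |R|=0.98891 →hi
  mid=-2.78415 |R|=0.99827 →hi
  mid=-2.78727 |R|=1.00298 →lo
  ...
  [-2.78532,-2.78512] ⇒ x*=-2.7853
Stable set (-2.7853, 0).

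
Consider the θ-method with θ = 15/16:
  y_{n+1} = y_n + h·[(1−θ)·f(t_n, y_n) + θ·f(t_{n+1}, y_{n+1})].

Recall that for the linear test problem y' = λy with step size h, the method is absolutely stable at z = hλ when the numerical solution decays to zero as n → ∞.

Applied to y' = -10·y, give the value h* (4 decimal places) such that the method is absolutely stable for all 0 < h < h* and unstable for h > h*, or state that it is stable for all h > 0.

(−∞, 0) — no finite endpoint. Any h>0 works for λ=-10.

With y'=λy (z=hλ):
  y_{n+1} = y_n + z·[1/16·y_n + 15/16·y_{n+1}] ⇒ (1 − 15/16z)y_{n+1} = (1 + 1/16z)y_n
  Hence R(z) = (1 + 1/16z)/(1 − 15/16z).

Need |R(x)|<1, x<0.
x=-1.14: |R|=0.4489
x=-2: |R|=0.3043
x=-10: |R|=0.0361
x=-100: |R|=0.0554
θ=15/16≥1/2 ⇒ |1+1/16x|<|1−15/16x| ∀x<0 ⇒ interval (−∞,0).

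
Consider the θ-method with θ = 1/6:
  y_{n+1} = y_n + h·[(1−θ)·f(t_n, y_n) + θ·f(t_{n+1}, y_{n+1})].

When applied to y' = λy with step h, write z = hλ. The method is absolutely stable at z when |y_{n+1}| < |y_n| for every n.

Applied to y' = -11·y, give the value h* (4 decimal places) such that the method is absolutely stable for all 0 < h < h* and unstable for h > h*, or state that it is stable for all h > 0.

Test eqn y'=λy, z=hλ:
  y_{n+1} = y_n + z·[5/6·y_n + 1/6·y_{n+1}] ⇒ (1 − 1/6z)y_{n+1} = (1 + 5/6z)y_n
  R(z) = (1 + 5/6z)/(1 − 1/6z).

Find x<0 with |R(x)|<1.
x=-0.77: |R|=0.3176
R=−1: 1+5/6x = −1+1/6x ⇒ -2/3x=2 ⇒ x=2/(-2/3)=-3.0000
Confirm numerically:
  x=-2.458: |R|=0.74367 <1
  x=-2.163: |R|=0.58986 <1
  x=-1.692: |R|=0.31981 <1
  x=-1.601: |R|=0.26378 <1
  x=-3.449: |R|=1.19007 >1
  x=-3.364: |R|=1.15549 >1
So |R|<1 on (-3.0000, 0).

(-3.0000,0); λ=-11 ⇒ h* = (3)/11 = 0.2727.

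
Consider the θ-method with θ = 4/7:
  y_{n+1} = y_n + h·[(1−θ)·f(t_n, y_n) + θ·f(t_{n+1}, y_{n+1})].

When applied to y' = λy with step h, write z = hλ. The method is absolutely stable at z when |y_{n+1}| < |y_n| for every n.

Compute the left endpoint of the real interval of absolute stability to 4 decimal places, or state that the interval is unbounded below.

unbounded; (−∞, 0).

On y'=λy, z=hλ:
  y_{n+1} = y_n + z·[3/7·y_n + 4/7·y_{n+1}] ⇒ (1 − 4/7z)y_{n+1} = (1 + 3/7z)y_n
  ⇒ R(z) = (1 + 3/7z)/(1 − 4/7z).

Solve |R(x)|<1 on ℝ⁻.
x=-0.5: |R|=0.6111
x=-2: |R|=0.0667
x=-10: |R|=0.4894
x=-100: |R|=0.7199
θ=4/7≥1/2 ⇒ |1+3/7x|<|1−4/7x| ∀x<0 ⇒ unbounded interval.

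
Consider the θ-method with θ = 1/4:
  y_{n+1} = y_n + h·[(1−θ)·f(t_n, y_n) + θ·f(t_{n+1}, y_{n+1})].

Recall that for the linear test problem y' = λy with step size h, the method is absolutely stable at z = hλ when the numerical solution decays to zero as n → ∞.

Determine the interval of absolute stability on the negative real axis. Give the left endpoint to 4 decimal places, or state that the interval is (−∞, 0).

z∈(-4.0000,0).

On y'=λy, z=hλ:
  y_{n+1} = y_n + z·[3/4·y_n + 1/4·y_{n+1}] ⇒ (1 − 1/4z)y_{n+1} = (1 + 3/4z)y_n
  so R(z) = (1 + 3/4z)/(1 − 1/4z).

Find x<0 with |R(x)|<1.
x=-1.64: |R|=0.1631
R=−1: 1+3/4x = −1+1/4x ⇒ -1/2x=2 ⇒ x=2/(-1/2)=-4.0000
Confirm numerically:
  x=-3.745: |R|=0.93415 <1
  x=-3.589: |R|=0.89169 <1
  x=-3.540: |R|=0.87798 <1
  x=-2.577: |R|=0.56728 <1
  x=-4.329: |R|=1.07900 >1
  x=-4.169: |R|=1.04138 >1
  x=-4.148: |R|=1.03633 >1
Interval (-4.0000, 0).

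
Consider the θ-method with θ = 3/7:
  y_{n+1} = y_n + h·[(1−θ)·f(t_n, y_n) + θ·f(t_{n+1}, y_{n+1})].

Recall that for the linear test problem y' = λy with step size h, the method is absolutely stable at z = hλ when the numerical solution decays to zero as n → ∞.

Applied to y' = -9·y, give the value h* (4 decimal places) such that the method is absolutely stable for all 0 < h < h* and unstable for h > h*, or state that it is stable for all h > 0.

With y'=λy (z=hλ):
  y_{n+1} = y_n + z·[4/7·y_n + 3/7·y_{n+1}] ⇒ (1 − 3/7z)y_{n+1} = (1 + 4/7z)y_n
  so R(z) = (1 + 4/7z)/(1 − 3/7z).

Need |R(x)|<1, x<0.
x=-1.7: |R|=0.0165
R=−1: 1+4/7x = −1+3/7x ⇒ -1/7x=2 ⇒ x=2/(-1/7)=-14.0000
Confirm numerically:
  x=-11.757: |R|=0.94694 <1
  x=-9.643: |R|=0.87873 <1
  x=-8.122: |R|=0.81260 <1
  x=-14.314: |R|=1.00629 >1
  x=-14.120: |R|=1.00243 >1
Stable set (-14.0000, 0).

(-14.0000,0); λ=-9 ⇒ h* = (14)/9 = 1.5556.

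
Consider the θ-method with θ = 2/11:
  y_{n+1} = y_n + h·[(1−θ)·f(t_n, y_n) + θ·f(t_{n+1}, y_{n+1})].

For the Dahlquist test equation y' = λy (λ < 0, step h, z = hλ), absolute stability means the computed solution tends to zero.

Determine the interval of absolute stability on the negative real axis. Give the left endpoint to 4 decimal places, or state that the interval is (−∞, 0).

(-3.1429, 0).

With y'=λy (z=hλ):
  y_{n+1} = y_n + z·[9/11·y_n + 2/11·y_{n+1}] ⇒ (1 − 2/11z)y_{n+1} = (1 + 9/11z)y_n
  ⇒ R(z) = (1 + 9/11z)/(1 − 2/11z).

Need |R(x)|<1, x<0.
x=-1.12: |R|=0.0695
R=−1: 1+9/11x = −1+2/11x ⇒ -7/11x=2 ⇒ x=2/(-7/11)=-3.1429
Confirm numerically:
  x=-2.944: |R|=0.91757 <1
  x=-2.885: |R|=0.89237 <1
  x=-2.751: |R|=0.83378 <1
  x=-1.818: |R|=0.36636 <1
  x=-3.603: |R|=1.17692 >1
  x=-3.550: |R|=1.15746 >1
Stable set (-3.1429, 0).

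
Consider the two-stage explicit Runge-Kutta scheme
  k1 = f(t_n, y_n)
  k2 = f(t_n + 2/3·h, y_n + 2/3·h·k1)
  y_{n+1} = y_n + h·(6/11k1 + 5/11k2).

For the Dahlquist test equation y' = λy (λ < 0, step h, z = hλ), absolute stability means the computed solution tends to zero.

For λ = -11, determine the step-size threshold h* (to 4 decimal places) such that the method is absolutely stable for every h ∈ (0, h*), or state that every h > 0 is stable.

On y'=λy, z=hλ:
  k1=λy_n ⇒ h·k1=z·y_n;  k2=λ(1+2/3z)y_n ⇒ h·k2=z(1+2/3z)y_n
  y_{n+1}/y_n = 1 + 6/11z + 5/11z(1+2/3z) = 1 + z + 10/33z²
  R(z) = 1 + z + 10/33z².

Solve |R(x)|<1 on ℝ⁻.
x=-0.72: |R|=0.4371
R=1: x+10/33x²=0 ⇒ x=−33/10=-3.3000; min R=1−1/(4·10/33)=0.1750>−1
Confirm numerically:
  x=-2.173: |R|=0.25789 <1
  x=-1.432: |R|=0.18940 <1
  x=-1.426: |R|=0.19020 <1
  x=-3.863: |R|=1.65905 >1
  x=-3.594: |R|=1.32019 >1
  x=-3.368: |R|=1.06940 >1
Stable set (-3.3000, 0).

(-3.3000,0); λ=-11 ⇒ h* = (33/10)/11 = 0.3000.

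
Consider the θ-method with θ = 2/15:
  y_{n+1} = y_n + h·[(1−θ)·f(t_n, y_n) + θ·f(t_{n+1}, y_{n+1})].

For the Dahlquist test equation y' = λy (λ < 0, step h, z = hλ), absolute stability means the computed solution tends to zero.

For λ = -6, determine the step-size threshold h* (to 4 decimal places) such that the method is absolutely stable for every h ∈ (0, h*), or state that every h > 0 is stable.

With y'=λy (z=hλ):
  y_{n+1} = y_n + z·[13/15·y_n + 2/15·y_{n+1}] ⇒ (1 − 2/15z)y_{n+1} = (1 + 13/15z)y_n
  R(z) = (1 + 13/15z)/(1 − 2/15z).

Find x<0 with |R(x)|<1.
x=-0.89: |R|=0.2044
R=−1: 1+13/15x = −1+2/15x ⇒ -11/15x=2 ⇒ x=2/(-11/15)=-2.7273
Confirm numerically:
  x=-2.433: |R|=0.83706 <1
  x=-1.871: |R|=0.49744 <1
  x=-1.314: |R|=0.11811 <1
  x=-3.142: |R|=1.21434 >1
  x=-2.803: |R|=1.04043 >1
  x=-2.761: |R|=1.01808 >1
Stable set (-2.7273, 0).

(-2.7273,0); λ=-6 ⇒ h* = (30/11)/6 = 0.4545.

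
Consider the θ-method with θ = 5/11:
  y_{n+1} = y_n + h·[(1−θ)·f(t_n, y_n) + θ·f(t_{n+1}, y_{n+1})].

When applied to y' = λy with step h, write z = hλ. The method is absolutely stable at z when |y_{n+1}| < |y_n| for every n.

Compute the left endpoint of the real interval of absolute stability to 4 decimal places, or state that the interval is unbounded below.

With y'=λy (z=hλ):
  y_{n+1} = y_n + z·[6/11·y_n + 5/11·y_{n+1}] ⇒ (1 − 5/11z)y_{n+1} = (1 + 6/11z)y_n
  ⇒ R(z) = (1 + 6/11z)/(1 − 5/11z).

Find x<0 with |R(x)|<1.
x=-1.6: |R|=0.0737
R=−1: 1+6/11x = −1+5/11x ⇒ -1/11x=2 ⇒ x=2/(-1/11)=-22.0000
Confirm numerically:
  x=-21.126: |R|=0.99251 <1
  x=-13.623: |R|=0.89412 <1
  x=-9.124: |R|=0.77259 <1
  x=-22.342: |R|=1.00279 >1
  x=-22.340: |R|=1.00277 >1
Interval (-22.0000, 0).

z* = -22.0000.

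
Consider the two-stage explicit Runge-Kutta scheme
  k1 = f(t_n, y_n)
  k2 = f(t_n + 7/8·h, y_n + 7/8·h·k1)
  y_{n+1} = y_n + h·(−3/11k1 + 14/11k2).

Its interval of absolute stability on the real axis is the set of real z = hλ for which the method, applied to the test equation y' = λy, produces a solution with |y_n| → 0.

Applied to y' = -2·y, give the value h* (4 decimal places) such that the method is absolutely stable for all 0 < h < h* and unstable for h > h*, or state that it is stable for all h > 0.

With y'=λy (z=hλ):
  k1=λy_n ⇒ h·k1=z·y_n;  k2=λ(1+7/8z)y_n ⇒ h·k2=z(1+7/8z)y_n
  y_{n+1}/y_n = 1 − 3/11z + 14/11z(1+7/8z) = 1 + z + 49/44z²
  Hence R(z) = 1 + z + 49/44z².

Need |R(x)|<1, x<0.
x=-1.15: |R|=1.3228
R=1: x+49/44x²=0 ⇒ x=−44/49=-0.8980; min R=1−1/(4·49/44)=0.7755>−1
Confirm numerically:
  x=-0.820: |R|=0.92881 <1
  x=-0.699: |R|=0.84512 <1
  x=-0.484: |R|=0.77688 <1
  x=-1.416: |R|=1.81690 >1
  x=-1.146: |R|=1.31656 >1
  x=-1.116: |R|=1.27099 >1
Interval (-0.8980, 0).

(-0.8980,0); λ=-2 ⇒ h* = (44/49)/2 = 0.4490.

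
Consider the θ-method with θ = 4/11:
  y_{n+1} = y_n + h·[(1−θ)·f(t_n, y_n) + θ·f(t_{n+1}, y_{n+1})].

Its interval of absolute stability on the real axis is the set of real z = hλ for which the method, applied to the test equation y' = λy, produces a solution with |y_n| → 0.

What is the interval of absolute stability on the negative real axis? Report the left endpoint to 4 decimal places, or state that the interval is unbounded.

(-7.3333, 0).

Test eqn y'=λy, z=hλ:
  y_{n+1} = y_n + z·[7/11·y_n + 4/11·y_{n+1}] ⇒ (1 − 4/11z)y_{n+1} = (1 + 7/11z)y_n
  Hence R(z) = (1 + 7/11z)/(1 − 4/11z).

Boundary: |R(x)|=1, x<0.
x=-1.33: |R|=0.1036
R=−1: 1+7/11x = −1+4/11x ⇒ -3/11x=2 ⇒ x=2/(-3/11)=-7.3333
Confirm numerically:
  x=-6.845: |R|=0.96183 <1
  x=-4.634: |R|=0.72583 <1
  x=-4.627: |R|=0.72485 <1
  x=-7.698: |R|=1.02618 >1
  x=-7.567: |R|=1.01699 >1
So |R|<1 on (-7.3333, 0).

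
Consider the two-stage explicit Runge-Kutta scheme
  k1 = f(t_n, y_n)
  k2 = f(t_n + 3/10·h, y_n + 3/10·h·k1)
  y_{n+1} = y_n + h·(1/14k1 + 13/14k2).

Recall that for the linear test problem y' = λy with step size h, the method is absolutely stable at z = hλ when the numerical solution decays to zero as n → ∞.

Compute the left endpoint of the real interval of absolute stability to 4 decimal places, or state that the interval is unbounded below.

z* = -3.5897.

On y'=λy, z=hλ:
  k1=λy_n ⇒ h·k1=z·y_n;  k2=λ(1+3/10z)y_n ⇒ h·k2=z(1+3/10z)y_n
  y_{n+1}/y_n = 1 + 1/14z + 13/14z(1+3/10z) = 1 + z + 39/140z²
  R(z) = 1 + z + 39/140z².

Find x<0 with |R(x)|<1.
x=-1.7: |R|=0.1051
R=1: x+39/140x²=0 ⇒ x=−140/39=-3.5897; min R=1−1/(4·39/140)=0.1026>−1
Confirm numerically:
  x=-2.718: |R|=0.33995 <1
  x=-2.475: |R|=0.23142 <1
  x=-1.807: |R|=0.10261 <1
  x=-3.930: |R|=1.37251 >1
  x=-3.788: |R|=1.20921 >1
Interval (-3.5897, 0).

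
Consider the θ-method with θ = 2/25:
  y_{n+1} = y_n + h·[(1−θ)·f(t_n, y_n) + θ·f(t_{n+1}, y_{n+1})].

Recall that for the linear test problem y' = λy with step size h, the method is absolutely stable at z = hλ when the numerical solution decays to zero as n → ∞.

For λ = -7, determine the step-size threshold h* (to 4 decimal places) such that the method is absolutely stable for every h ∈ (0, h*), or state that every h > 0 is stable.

With y'=λy (z=hλ):
  y_{n+1} = y_n + z·[23/25·y_n + 2/25·y_{n+1}] ⇒ (1 − 2/25z)y_{n+1} = (1 + 23/25z)y_n
  R(z) = (1 + 23/25z)/(1 − 2/25z).

Need |R(x)|<1, x<0.
x=-1.48: |R|=0.3233
R=−1: 1+23/25x = −1+2/25x ⇒ -21/25x=2 ⇒ x=2/(-21/25)=-2.3810
Confirm numerically:
  x=-2.240: |R|=0.89959 <1
  x=-1.855: |R|=0.61529 <1
  x=-1.413: |R|=0.26950 <1
  x=-2.967: |R|=1.39785 >1
  x=-2.690: |R|=1.21363 >1
  x=-2.499: |R|=1.08264 >1
So |R|<1 on (-2.3810, 0).

(-2.3810,0); λ=-7 ⇒ h* = (50/21)/7 = 0.3401.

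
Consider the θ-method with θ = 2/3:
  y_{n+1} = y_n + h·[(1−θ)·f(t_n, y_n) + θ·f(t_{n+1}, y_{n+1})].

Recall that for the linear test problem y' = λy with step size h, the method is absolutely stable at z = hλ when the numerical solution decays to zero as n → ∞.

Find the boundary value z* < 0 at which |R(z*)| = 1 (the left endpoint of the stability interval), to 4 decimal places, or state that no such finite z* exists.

Set f=λy, z=hλ:
  y_{n+1} = y_n + z·[1/3·y_n + 2/3·y_{n+1}] ⇒ (1 − 2/3z)y_{n+1} = (1 + 1/3z)y_n
  Hence R(z) = (1 + 1/3z)/(1 − 2/3z).

Find x<0 with |R(x)|<1.
x=-0.58: |R|=0.5817
x=-2: |R|=0.1429
x=-10: |R|=0.3043
x=-100: |R|=0.4778
θ=2/3≥1/2 ⇒ |1+1/3x|<|1−2/3x| ∀x<0 ⇒ stable on all of ℝ⁻.

unbounded; (−∞, 0).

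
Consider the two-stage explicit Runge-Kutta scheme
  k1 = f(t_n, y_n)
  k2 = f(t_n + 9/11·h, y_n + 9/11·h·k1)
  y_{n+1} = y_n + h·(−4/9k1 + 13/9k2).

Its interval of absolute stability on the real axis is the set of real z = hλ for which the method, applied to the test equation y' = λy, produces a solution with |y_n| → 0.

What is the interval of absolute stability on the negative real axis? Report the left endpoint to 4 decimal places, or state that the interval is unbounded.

(-0.8462, 0).

Set f=λy, z=hλ:
  k1=λy_n ⇒ h·k1=z·y_n;  k2=λ(1+9/11z)y_n ⇒ h·k2=z(1+9/11z)y_n
  y_{n+1}/y_n = 1 − 4/9z + 13/9z(1+9/11z) = 1 + z + 13/11z²
  ⇒ R(z) = 1 + z + 13/11z².

Find x<0 with |R(x)|<1.
x=-1.55: |R|=2.2893
R=1: x+13/11x²=0 ⇒ x=−11/13=-0.8462; min R=1−1/(4·13/11)=0.7885>−1
Confirm numerically:
  x=-0.508: |R|=0.79698 <1
  x=-0.447: |R|=0.78914 <1
  x=-0.386: |R|=0.79009 <1
  x=-1.217: |R|=1.53338 >1
  x=-0.976: |R|=1.14977 >1
Interval (-0.8462, 0).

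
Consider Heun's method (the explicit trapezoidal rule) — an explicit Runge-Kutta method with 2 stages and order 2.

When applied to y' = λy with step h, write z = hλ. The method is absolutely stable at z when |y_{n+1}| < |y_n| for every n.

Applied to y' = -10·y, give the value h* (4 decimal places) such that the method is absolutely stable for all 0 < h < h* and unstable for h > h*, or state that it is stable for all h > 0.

(-2.0000,0); λ=-10 ⇒ h* = 0.2000.

On y'=λy, z=hλ:
  order 2, 2-stage ⇒ R(z)=1+z+z^2/2
  (e.g. R(-0.47)=0.64045, |R|=0.64045)

Boundary: |R(x)|=1, x<0.
x=-0.47: |R|=0.6404
|R(-1.44)|=0.5968 |R(-0.97)|=0.5005 |R(-0.58)|=0.5882
Bisect:
  x_lo=-2.4998 |R|=1.6248  x_hi=-0.1567 |R|=0.8556
  mid=-1.32826 |R|=0.55388 →hi
  mid=-1.91405 |R|=0.91775 →hi
  mid=-2.20695 |R|=1.22837 →lo
  mid=-2.06050 |R|=1.06233 →lo
  mid=-1.98728 |R|=0.98736 →hi
  mid=-2.02389 |R|=1.02417 →lo
  mid=-2.00558 |R|=1.00560 →lo
  mid=-1.99643 |R|=0.99644 →hi
  ...
  [-2.00001,-1.99986] ⇒ x*=-2.0000
Interval (-2.0000, 0).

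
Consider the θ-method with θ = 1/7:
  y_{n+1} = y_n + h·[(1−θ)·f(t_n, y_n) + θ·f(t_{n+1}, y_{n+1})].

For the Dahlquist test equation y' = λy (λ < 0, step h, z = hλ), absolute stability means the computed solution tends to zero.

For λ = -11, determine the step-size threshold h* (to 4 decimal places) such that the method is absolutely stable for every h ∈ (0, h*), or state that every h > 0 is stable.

With y'=λy (z=hλ):
  y_{n+1} = y_n + z·[6/7·y_n + 1/7·y_{n+1}] ⇒ (1 − 1/7z)y_{n+1} = (1 + 6/7z)y_n
  so R(z) = (1 + 6/7z)/(1 − 1/7z).

Solve |R(x)|<1 on ℝ⁻.
x=-1.5: |R|=0.2353
R=−1: 1+6/7x = −1+1/7x ⇒ -5/7x=2 ⇒ x=2/(-5/7)=-2.8000
Confirm numerically:
  x=-2.678: |R|=0.93697 <1
  x=-2.137: |R|=0.63719 <1
  x=-1.348: |R|=0.13033 <1
  x=-1.268: |R|=0.07354 <1
  x=-3.138: |R|=1.16670 >1
  x=-3.036: |R|=1.11758 >1
  x=-2.975: |R|=1.08772 >1
Stable set (-2.8000, 0).

(-2.8000,0); λ=-11 ⇒ h* = (14/5)/11 = 0.2545.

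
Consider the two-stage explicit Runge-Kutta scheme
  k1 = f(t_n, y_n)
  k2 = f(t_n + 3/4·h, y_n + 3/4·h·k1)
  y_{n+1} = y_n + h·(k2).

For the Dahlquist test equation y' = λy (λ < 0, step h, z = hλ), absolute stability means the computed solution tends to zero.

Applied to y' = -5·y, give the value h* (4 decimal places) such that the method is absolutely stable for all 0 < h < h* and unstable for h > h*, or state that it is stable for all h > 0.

On y'=λy, z=hλ:
  k1=λy_n ⇒ h·k1=z·y_n;  k2=λ(1+3/4z)y_n ⇒ h·k2=z(1+3/4z)y_n
  y_{n+1}/y_n = 1 + z(1+3/4z) = 1 + z + 3/4z²
  R(z) = 1 + z + 3/4z².

Boundary: |R(x)|=1, x<0.
x=-0.97: |R|=0.7357
R=1: x+3/4x²=0 ⇒ x=−4/3=-1.3333; min R=1−1/(4·3/4)=0.6667>−1
Confirm numerically:
  x=-1.242: |R|=0.91492 <1
  x=-0.705: |R|=0.66777 <1
  x=-0.669: |R|=0.66667 <1
  x=-1.907: |R|=1.82049 >1
  x=-1.699: |R|=1.46595 >1
  x=-1.594: |R|=1.31163 >1
Interval (-1.3333, 0).

(-1.3333,0); λ=-5 ⇒ h* = (4/3)/5 = 0.2667.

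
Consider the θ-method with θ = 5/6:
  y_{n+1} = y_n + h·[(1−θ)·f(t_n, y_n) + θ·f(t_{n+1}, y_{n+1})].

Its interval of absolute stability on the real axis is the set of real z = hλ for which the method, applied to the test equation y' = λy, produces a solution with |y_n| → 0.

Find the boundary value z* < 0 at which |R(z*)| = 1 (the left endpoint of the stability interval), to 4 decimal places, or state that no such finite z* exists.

interval (−∞, 0).

With y'=λy (z=hλ):
  y_{n+1} = y_n + z·[1/6·y_n + 5/6·y_{n+1}] ⇒ (1 − 5/6z)y_{n+1} = (1 + 1/6z)y_n
  ⇒ R(z) = (1 + 1/6z)/(1 − 5/6z).

Solve |R(x)|<1 on ℝ⁻.
x=-0.4: |R|=0.7000
x=-2: |R|=0.2500
x=-10: |R|=0.0714
x=-100: |R|=0.1858
θ=5/6≥1/2 ⇒ |1+1/6x|<|1−5/6x| ∀x<0 ⇒ unbounded interval.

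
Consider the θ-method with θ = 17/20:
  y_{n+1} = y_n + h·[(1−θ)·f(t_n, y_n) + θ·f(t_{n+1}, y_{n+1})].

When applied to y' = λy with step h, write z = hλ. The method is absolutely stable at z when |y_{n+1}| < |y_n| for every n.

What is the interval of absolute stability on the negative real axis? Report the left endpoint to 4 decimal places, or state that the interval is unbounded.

Set f=λy, z=hλ:
  y_{n+1} = y_n + z·[3/20·y_n + 17/20·y_{n+1}] ⇒ (1 − 17/20z)y_{n+1} = (1 + 3/20z)y_n
  Hence R(z) = (1 + 3/20z)/(1 − 17/20z).

Find x<0 with |R(x)|<1.
x=-1.55: |R|=0.3312
x=-2: |R|=0.2593
x=-10: |R|=0.0526
x=-100: |R|=0.1628
θ=17/20≥1/2 ⇒ |1+3/20x|<|1−17/20x| ∀x<0 ⇒ unbounded interval.

interval (−∞, 0).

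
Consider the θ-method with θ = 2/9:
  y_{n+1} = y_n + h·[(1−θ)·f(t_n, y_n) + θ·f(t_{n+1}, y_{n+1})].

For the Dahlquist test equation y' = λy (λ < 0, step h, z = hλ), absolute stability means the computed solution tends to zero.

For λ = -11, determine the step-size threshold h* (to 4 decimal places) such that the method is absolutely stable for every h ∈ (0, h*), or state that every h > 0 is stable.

(-3.6000,0); λ=-11 ⇒ h* = (18/5)/11 = 0.3273.

With y'=λy (z=hλ):
  y_{n+1} = y_n + z·[7/9·y_n + 2/9·y_{n+1}] ⇒ (1 − 2/9z)y_{n+1} = (1 + 7/9z)y_n
  ⇒ R(z) = (1 + 7/9z)/(1 − 2/9z).

Solve |R(x)|<1 on ℝ⁻.
x=-1.31: |R|=0.0146
R=−1: 1+7/9x = −1+2/9x ⇒ -5/9x=2 ⇒ x=2/(-5/9)=-3.6000
Confirm numerically:
  x=-3.132: |R|=0.84670 <1
  x=-2.968: |R|=0.78843 <1
  x=-1.684: |R|=0.22542 <1
  x=-1.535: |R|=0.14457 <1
  x=-4.110: |R|=1.14808 >1
  x=-4.011: |R|=1.12073 >1
  x=-3.956: |R|=1.10525 >1
Interval (-3.6000, 0).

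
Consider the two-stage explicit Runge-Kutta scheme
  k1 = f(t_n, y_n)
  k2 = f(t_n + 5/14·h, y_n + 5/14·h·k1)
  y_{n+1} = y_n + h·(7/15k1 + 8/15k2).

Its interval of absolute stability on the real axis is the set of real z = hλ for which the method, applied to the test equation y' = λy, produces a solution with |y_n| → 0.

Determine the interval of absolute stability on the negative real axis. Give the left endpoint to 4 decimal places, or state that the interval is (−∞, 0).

z∈(-5.2500,0).

With y'=λy (z=hλ):
  k1=λy_n ⇒ h·k1=z·y_n;  k2=λ(1+5/14z)y_n ⇒ h·k2=z(1+5/14z)y_n
  y_{n+1}/y_n = 1 + 7/15z + 8/15z(1+5/14z) = 1 + z + 4/21z²
  so R(z) = 1 + z + 4/21z².

Need |R(x)|<1, x<0.
x=-1.37: |R|=0.0125
R=1: x+4/21x²=0 ⇒ x=−21/4=-5.2500; min R=1−1/(4·4/21)=-0.3125>−1
Confirm numerically:
  x=-4.923: |R|=0.69337 <1
  x=-4.437: |R|=0.31290 <1
  x=-3.999: |R|=0.04710 <1
  x=-3.416: |R|=0.19332 <1
  x=-5.375: |R|=1.12798 >1
  x=-5.365: |R|=1.11752 >1
  x=-5.333: |R|=1.08431 >1
Interval (-5.2500, 0).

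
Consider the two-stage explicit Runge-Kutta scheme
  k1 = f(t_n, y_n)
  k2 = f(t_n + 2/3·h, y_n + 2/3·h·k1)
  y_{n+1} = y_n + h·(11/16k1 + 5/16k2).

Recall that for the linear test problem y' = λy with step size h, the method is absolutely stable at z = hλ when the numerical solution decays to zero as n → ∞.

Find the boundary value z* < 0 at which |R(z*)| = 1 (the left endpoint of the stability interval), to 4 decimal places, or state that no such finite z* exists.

z* = -4.8000.

With y'=λy (z=hλ):
  k1=λy_n ⇒ h·k1=z·y_n;  k2=λ(1+2/3z)y_n ⇒ h·k2=z(1+2/3z)y_n
  y_{n+1}/y_n = 1 + 11/16z + 5/16z(1+2/3z) = 1 + z + 5/24z²
  ⇒ R(z) = 1 + z + 5/24z².

Need |R(x)|<1, x<0.
x=-0.34: |R|=0.6841
R=1: x+5/24x²=0 ⇒ x=−24/5=-4.8000; min R=1−1/(4·5/24)=-0.2000>−1
Confirm numerically:
  x=-4.180: |R|=0.46008 <1
  x=-4.173: |R|=0.45490 <1
  x=-2.685: |R|=0.18308 <1
  x=-2.586: |R|=0.19279 <1
  x=-5.311: |R|=1.56540 >1
  x=-5.270: |R|=1.51602 >1
  x=-5.062: |R|=1.27630 >1
Stable set (-4.8000, 0).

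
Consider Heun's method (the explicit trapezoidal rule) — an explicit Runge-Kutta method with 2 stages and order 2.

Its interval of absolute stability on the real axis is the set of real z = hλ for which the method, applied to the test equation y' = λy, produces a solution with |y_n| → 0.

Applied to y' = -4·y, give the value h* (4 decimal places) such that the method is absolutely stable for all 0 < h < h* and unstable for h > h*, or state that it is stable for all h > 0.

(-2.0000,0); λ=-4 ⇒ h* = 0.5000.

With y'=λy (z=hλ):
  order 2, 2-stage ⇒ R(z)=1+z+z^2/2
  (e.g. R(-1.77)=0.79645, |R|=0.79645)

Need |R(x)|<1, x<0.
x=-1.77: |R|=0.7964
|R(-1.68)|=0.7312 |R(-1.43)|=0.5924 |R(-0.78)|=0.5242
Bisect:
  x_lo=-2.3006 |R|=1.3458  x_hi=-0.2216 |R|=0.8030
  mid=-1.26110 |R|=0.53409 →hi
  mid=-1.78087 |R|=0.80488 →hi
  mid=-2.04075 |R|=1.04158 →lo
  mid=-1.91081 |R|=0.91479 →hi
  mid=-1.97578 |R|=0.97607 →hi
  mid=-2.00827 |R|=1.00830 →lo
  mid=-1.99202 |R|=0.99206 →hi
  mid=-2.00015 |R|=1.00015 →lo
  mid=-1.99608 |R|=0.99609 →hi
  ...
  [-2.00002,-1.99989] ⇒ x*=-2.0000
So |R|<1 on (-2.0000, 0).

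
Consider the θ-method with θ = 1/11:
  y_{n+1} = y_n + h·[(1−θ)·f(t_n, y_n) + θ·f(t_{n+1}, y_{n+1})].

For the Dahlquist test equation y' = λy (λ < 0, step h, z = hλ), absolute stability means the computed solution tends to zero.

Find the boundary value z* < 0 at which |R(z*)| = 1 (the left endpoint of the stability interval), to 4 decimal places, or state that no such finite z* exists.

left endpoint -2.4444.

Set f=λy, z=hλ:
  y_{n+1} = y_n + z·[10/11·y_n + 1/11·y_{n+1}] ⇒ (1 − 1/11z)y_{n+1} = (1 + 10/11z)y_n
  ⇒ R(z) = (1 + 10/11z)/(1 − 1/11z).

Solve |R(x)|<1 on ℝ⁻.
x=-0.43: |R|=0.5862
R=−1: 1+10/11x = −1+1/11x ⇒ -9/11x=2 ⇒ x=2/(-9/11)=-2.4444
Confirm numerically:
  x=-1.463: |R|=0.29126 <1
  x=-1.450: |R|=0.28112 <1
  x=-1.375: |R|=0.22222 <1
  x=-1.209: |R|=0.08928 <1
  x=-3.020: |R|=1.36947 >1
  x=-2.918: |R|=1.30622 >1
So |R|<1 on (-2.4444, 0).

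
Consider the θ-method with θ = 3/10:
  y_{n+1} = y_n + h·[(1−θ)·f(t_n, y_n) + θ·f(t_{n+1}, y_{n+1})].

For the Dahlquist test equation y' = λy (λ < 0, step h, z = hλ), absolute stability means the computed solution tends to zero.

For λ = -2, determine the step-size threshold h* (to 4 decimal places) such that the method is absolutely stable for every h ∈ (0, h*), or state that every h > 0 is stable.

With y'=λy (z=hλ):
  y_{n+1} = y_n + z·[7/10·y_n + 3/10·y_{n+1}] ⇒ (1 − 3/10z)y_{n+1} = (1 + 7/10z)y_n
  Hence R(z) = (1 + 7/10z)/(1 − 3/10z).

Need |R(x)|<1, x<0.
x=-0.89: |R|=0.2976
R=−1: 1+7/10x = −1+3/10x ⇒ -2/5x=2 ⇒ x=2/(-2/5)=-5.0000
Confirm numerically:
  x=-3.704: |R|=0.75445 <1
  x=-3.677: |R|=0.74837 <1
  x=-3.335: |R|=0.66708 <1
  x=-5.441: |R|=1.06701 >1
  x=-5.323: |R|=1.04975 >1
So |R|<1 on (-5.0000, 0).

(-5.0000,0); λ=-2 ⇒ h* = (5)/2 = 2.5000.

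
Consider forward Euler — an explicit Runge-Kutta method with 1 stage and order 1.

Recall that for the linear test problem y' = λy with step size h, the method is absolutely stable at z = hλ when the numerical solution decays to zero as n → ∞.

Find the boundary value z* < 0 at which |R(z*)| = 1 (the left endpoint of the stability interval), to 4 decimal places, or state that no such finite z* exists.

Set f=λy, z=hλ:
  order 1, 1-stage ⇒ R(z)=1+z
  (e.g. R(-0.95)=0.05000, |R|=0.05000)

Need |R(x)|<1, x<0.
x=-0.95: |R|=0.0500
|R(-2.31)|=1.3100 |R(-1.19)|=0.1900 |R(-1.05)|=0.0500
Bisect:
  x_lo=-2.4043 |R|=1.4043  x_hi=-0.2915 |R|=0.7085
  mid=-1.34794 |R|=0.34794 →hi
  mid=-1.87614 |R|=0.87614 →hi
  mid=-2.14024 |R|=1.14024 →lo
  mid=-2.00819 |R|=1.00819 →lo
  mid=-1.94217 |R|=0.94217 →hi
  mid=-1.97518 |R|=0.97518 →hi
  mid=-1.99168 |R|=0.99168 →hi
  mid=-1.99994 |R|=0.99994 →hi
  mid=-2.00406 |R|=1.00406 →lo
  ...
  [-2.00007,-1.99994] ⇒ x*=-2.0000
Interval (-2.0000, 0).

z* = -2.0000.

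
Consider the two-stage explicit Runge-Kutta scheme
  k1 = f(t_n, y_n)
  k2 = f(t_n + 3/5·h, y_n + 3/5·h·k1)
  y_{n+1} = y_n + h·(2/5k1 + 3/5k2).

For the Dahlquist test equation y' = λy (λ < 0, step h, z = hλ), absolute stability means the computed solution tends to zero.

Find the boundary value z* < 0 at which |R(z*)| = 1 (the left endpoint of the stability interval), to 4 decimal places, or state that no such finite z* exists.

Set f=λy, z=hλ:
  k1=λy_n ⇒ h·k1=z·y_n;  k2=λ(1+3/5z)y_n ⇒ h·k2=z(1+3/5z)y_n
  y_{n+1}/y_n = 1 + 2/5z + 3/5z(1+3/5z) = 1 + z + 9/25z²
  ⇒ R(z) = 1 + z + 9/25z².

Need |R(x)|<1, x<0.
x=-0.58: |R|=0.5411
R=1: x+9/25x²=0 ⇒ x=−25/9=-2.7778; min R=1−1/(4·9/25)=0.3056>−1
Confirm numerically:
  x=-2.302: |R|=0.60571 <1
  x=-2.034: |R|=0.45538 <1
  x=-1.806: |R|=0.36819 <1
  x=-1.552: |R|=0.31513 <1
  x=-3.204: |R|=1.49162 >1
  x=-3.194: |R|=1.47859 >1
Interval (-2.7778, 0).

z* = -2.7778.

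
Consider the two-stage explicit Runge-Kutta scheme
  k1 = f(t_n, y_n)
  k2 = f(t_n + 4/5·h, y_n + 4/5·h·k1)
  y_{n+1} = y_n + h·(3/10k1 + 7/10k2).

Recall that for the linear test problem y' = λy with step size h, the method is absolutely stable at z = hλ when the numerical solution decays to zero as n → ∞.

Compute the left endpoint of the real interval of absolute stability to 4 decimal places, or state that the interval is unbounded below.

On y'=λy, z=hλ:
  k1=λy_n ⇒ h·k1=z·y_n;  k2=λ(1+4/5z)y_n ⇒ h·k2=z(1+4/5z)y_n
  y_{n+1}/y_n = 1 + 3/10z + 7/10z(1+4/5z) = 1 + z + 14/25z²
  R(z) = 1 + z + 14/25z².

Find x<0 with |R(x)|<1.
x=-0.71: |R|=0.5723
R=1: x+14/25x²=0 ⇒ x=−25/14=-1.7857; min R=1−1/(4·14/25)=0.5536>−1
Confirm numerically:
  x=-1.170: |R|=0.59658 <1
  x=-0.939: |R|=0.55476 <1
  x=-0.806: |R|=0.55780 <1
  x=-2.242: |R|=1.57288 >1
  x=-2.160: |R|=1.45274 >1
So |R|<1 on (-1.7857, 0).

left endpoint -1.7857.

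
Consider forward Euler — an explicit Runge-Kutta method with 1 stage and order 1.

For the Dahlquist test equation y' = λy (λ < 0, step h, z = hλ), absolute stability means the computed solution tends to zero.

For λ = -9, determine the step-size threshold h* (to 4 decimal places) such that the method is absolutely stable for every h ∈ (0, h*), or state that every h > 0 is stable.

On y'=λy, z=hλ:
  order 1, 1-stage ⇒ R(z)=1+z
  (e.g. R(-1.5)=-0.50000, |R|=0.50000)

Solve |R(x)|<1 on ℝ⁻.
x=-1.5: |R|=0.5000
|R(-1.88)|=0.8800 |R(-1.65)|=0.6500 |R(-1.32)|=0.3200
Bisect:
  x_lo=-2.3449 |R|=1.3449  x_hi=-0.2621 |R|=0.7379
  mid=-1.30348 |R|=0.30348 →hi
  mid=-1.82418 |R|=0.82418 →hi
  mid=-2.08453 |R|=1.08453 →lo
  mid=-1.95435 |R|=0.95435 →hi
  mid=-2.01944 |R|=1.01944 →lo
  mid=-1.98690 |R|=0.98690 →hi
  mid=-2.00317 |R|=1.00317 →lo
  mid=-1.99503 |R|=0.99503 →hi
  mid=-1.99910 |R|=0.99910 →hi
  mid=-2.00113 |R|=1.00113 →lo
  ...
  [-2.00012,-1.99999] ⇒ x*=-2.0000
Interval (-2.0000, 0).

(-2.0000,0); λ=-9 ⇒ h* = 0.2222.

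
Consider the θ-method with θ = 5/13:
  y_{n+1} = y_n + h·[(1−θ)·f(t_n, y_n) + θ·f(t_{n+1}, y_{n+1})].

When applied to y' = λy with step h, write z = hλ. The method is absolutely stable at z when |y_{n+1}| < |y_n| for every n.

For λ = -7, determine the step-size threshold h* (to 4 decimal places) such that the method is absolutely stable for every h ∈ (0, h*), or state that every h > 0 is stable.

On y'=λy, z=hλ:
  y_{n+1} = y_n + z·[8/13·y_n + 5/13·y_{n+1}] ⇒ (1 − 5/13z)y_{n+1} = (1 + 8/13z)y_n
  R(z) = (1 + 8/13z)/(1 − 5/13z).

Need |R(x)|<1, x<0.
x=-0.55: |R|=0.5460
R=−1: 1+8/13x = −1+5/13x ⇒ -3/13x=2 ⇒ x=2/(-3/13)=-8.6667
Confirm numerically:
  x=-6.742: |R|=0.87639 <1
  x=-6.685: |R|=0.87194 <1
  x=-4.043: |R|=0.58239 <1
  x=-9.242: |R|=1.02915 >1
  x=-8.956: |R|=1.01502 >1
  x=-8.708: |R|=1.00219 >1
Interval (-8.6667, 0).

(-8.6667,0); λ=-7 ⇒ h* = (26/3)/7 = 1.2381.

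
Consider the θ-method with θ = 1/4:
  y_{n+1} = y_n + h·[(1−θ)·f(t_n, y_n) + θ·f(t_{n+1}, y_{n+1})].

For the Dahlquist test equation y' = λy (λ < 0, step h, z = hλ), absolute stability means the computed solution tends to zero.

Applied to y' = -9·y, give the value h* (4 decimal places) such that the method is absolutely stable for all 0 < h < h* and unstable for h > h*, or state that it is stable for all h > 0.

(-4.0000,0); λ=-9 ⇒ h* = (4)/9 = 0.4444.

Set f=λy, z=hλ:
  y_{n+1} = y_n + z·[3/4·y_n + 1/4·y_{n+1}] ⇒ (1 − 1/4z)y_{n+1} = (1 + 3/4z)y_n
  so R(z) = (1 + 3/4z)/(1 − 1/4z).

Boundary: |R(x)|=1, x<0.
x=-0.44: |R|=0.6036
R=−1: 1+3/4x = −1+1/4x ⇒ -1/2x=2 ⇒ x=2/(-1/2)=-4.0000
Confirm numerically:
  x=-3.888: |R|=0.97160 <1
  x=-3.457: |R|=0.85437 <1
  x=-1.647: |R|=0.16664 <1
  x=-4.585: |R|=1.13628 >1
  x=-4.461: |R|=1.10897 >1
  x=-4.270: |R|=1.06530 >1
Interval (-4.0000, 0).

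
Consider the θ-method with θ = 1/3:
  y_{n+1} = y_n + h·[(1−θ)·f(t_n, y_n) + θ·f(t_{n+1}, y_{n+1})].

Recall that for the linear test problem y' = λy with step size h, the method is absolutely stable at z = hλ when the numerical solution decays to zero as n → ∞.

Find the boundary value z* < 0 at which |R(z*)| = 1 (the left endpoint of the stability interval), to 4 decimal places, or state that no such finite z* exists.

On y'=λy, z=hλ:
  y_{n+1} = y_n + z·[2/3·y_n + 1/3·y_{n+1}] ⇒ (1 − 1/3z)y_{n+1} = (1 + 2/3z)y_n
  Hence R(z) = (1 + 2/3z)/(1 − 1/3z).

Solve |R(x)|<1 on ℝ⁻.
x=-1.22: |R|=0.1327
R=−1: 1+2/3x = −1+1/3x ⇒ -1/3x=2 ⇒ x=2/(-1/3)=-6.0000
Confirm numerically:
  x=-4.645: |R|=0.82276 <1
  x=-4.332: |R|=0.77250 <1
  x=-2.560: |R|=0.38129 <1
  x=-6.595: |R|=1.06201 >1
  x=-6.395: |R|=1.04204 >1
  x=-6.055: |R|=1.00607 >1
Stable set (-6.0000, 0).

z* = -6.0000.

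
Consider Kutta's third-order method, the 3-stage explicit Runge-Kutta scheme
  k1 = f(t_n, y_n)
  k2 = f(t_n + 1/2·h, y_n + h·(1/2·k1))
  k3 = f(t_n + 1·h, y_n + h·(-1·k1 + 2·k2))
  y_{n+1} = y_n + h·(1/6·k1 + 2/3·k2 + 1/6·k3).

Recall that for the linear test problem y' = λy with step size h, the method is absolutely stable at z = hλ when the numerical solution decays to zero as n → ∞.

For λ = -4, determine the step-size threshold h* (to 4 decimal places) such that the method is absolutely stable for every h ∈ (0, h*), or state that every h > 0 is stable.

(-2.5127,0); λ=-4 ⇒ h* = 0.6282.

On y'=λy, z=hλ:
  order 3, 3-stage ⇒ R(z)=1+z+z^2/2+z^3/6
  (e.g. R(-0.83)=0.41915, |R|=0.41915)

Solve |R(x)|<1 on ℝ⁻.
x=-0.83: |R|=0.4192
|R(-2.7)|=1.3355 |R(-2.47)|=0.9311 |R(-1.96)|=0.2941
Bisect:
  x_lo=-3.1933 |R|=2.5218  x_hi=-0.1565 |R|=0.8551
  mid=-1.67491 |R|=0.05536 →hi
  mid=-2.43410 |R|=0.87529 →hi
  mid=-2.81369 |R|=1.56786 →lo
  mid=-2.62389 |R|=1.19232 →lo
  mid=-2.52900 |R|=1.02692 →lo
  mid=-2.48155 |R|=0.94943 →hi
  mid=-2.50527 |R|=0.98775 →hi
  mid=-2.51713 |R|=1.00723 →lo
  mid=-2.51120 |R|=0.99747 →hi
  ...
  [-2.51287,-2.51269] ⇒ x*=-2.5127
Interval (-2.5127, 0).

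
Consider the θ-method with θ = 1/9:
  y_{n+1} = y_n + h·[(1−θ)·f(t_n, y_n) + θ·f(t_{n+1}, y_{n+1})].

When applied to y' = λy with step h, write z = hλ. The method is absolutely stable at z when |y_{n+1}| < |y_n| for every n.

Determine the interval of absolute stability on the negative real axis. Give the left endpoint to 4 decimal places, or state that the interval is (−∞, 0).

z∈(-2.5714,0).

With y'=λy (z=hλ):
  y_{n+1} = y_n + z·[8/9·y_n + 1/9·y_{n+1}] ⇒ (1 − 1/9z)y_{n+1} = (1 + 8/9z)y_n
  so R(z) = (1 + 8/9z)/(1 − 1/9z).

Boundary: |R(x)|=1, x<0.
x=-1.49: |R|=0.2784
R=−1: 1+8/9x = −1+1/9x ⇒ -7/9x=2 ⇒ x=2/(-7/9)=-2.5714
Confirm numerically:
  x=-2.491: |R|=0.95101 <1
  x=-1.760: |R|=0.47212 <1
  x=-1.684: |R|=0.41857 <1
  x=-1.683: |R|=0.41786 <1
  x=-3.023: |R|=1.26291 >1
  x=-2.772: |R|=1.11927 >1
  x=-2.687: |R|=1.06922 >1
Interval (-2.5714, 0).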